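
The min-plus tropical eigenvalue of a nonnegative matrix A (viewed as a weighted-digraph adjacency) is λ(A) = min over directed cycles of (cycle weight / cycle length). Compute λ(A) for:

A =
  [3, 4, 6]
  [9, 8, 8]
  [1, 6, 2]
λ(A) = 2

Enumerate directed cycles and compute their means (weight / length). Sample:
  cycle 0 → 0: weight = 3, length = 1, mean = 3/1 ≈ 3.000
  cycle 1 → 1: weight = 8, length = 1, mean = 8/1 ≈ 8.000
  cycle 2 → 2: weight = 2, length = 1, mean = 2/1 ≈ 2.000
  cycle 0 → 1 → 0: weight = 13, length = 2, mean = 13/2 ≈ 6.500
  cycle 0 → 2 → 0: weight = 7, length = 2, mean = 7/2 ≈ 3.500
  cycle 1 → 0 → 1: weight = 13, length = 2, mean = 13/2 ≈ 6.500
Minimum mean = 2.000, attained e.g. along the cycle 2 → 2 with weight 2 and length 1. So λ(A) = 2/1 = 2.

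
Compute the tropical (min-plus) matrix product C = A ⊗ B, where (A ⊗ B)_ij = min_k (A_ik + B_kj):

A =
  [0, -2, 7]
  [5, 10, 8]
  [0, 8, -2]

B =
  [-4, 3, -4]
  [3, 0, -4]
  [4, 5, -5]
A ⊗ B =
  [-4, -2, -6]
  [1, 8, 1]
  [-4, 3, -7]

Apply the min-plus product entry-by-entry:
  C[0][0] = min over k of (A[0][0] + B[0][0] = 0 + -4 = -4, A[0][1] + B[1][0] = -2 + 3 = 1, A[0][2] + B[2][0] = 7 + 4 = 11) = -4 (attained at k = 0)
  C[0][1] = min over k of (A[0][0] + B[0][1] = 0 + 3 = 3, A[0][1] + B[1][1] = -2 + 0 = -2, A[0][2] + B[2][1] = 7 + 5 = 12) = -2 (attained at k = 1)
  C[0][2] = min over k of (A[0][0] + B[0][2] = 0 + -4 = -4, A[0][1] + B[1][2] = -2 + -4 = -6, A[0][2] + B[2][2] = 7 + -5 = 2) = -6 (attained at k = 1)
  C[1][0] = min over k of (A[1][0] + B[0][0] = 5 + -4 = 1, A[1][1] + B[1][0] = 10 + 3 = 13, A[1][2] + B[2][0] = 8 + 4 = 12) = 1 (attained at k = 0)
  C[1][1] = min over k of (A[1][0] + B[0][1] = 5 + 3 = 8, A[1][1] + B[1][1] = 10 + 0 = 10, A[1][2] + B[2][1] = 8 + 5 = 13) = 8 (attained at k = 0)
  C[1][2] = min over k of (A[1][0] + B[0][2] = 5 + -4 = 1, A[1][1] + B[1][2] = 10 + -4 = 6, A[1][2] + B[2][2] = 8 + -5 = 3) = 1 (attained at k = 0)
  C[2][0] = min over k of (A[2][0] + B[0][0] = 0 + -4 = -4, A[2][1] + B[1][0] = 8 + 3 = 11, A[2][2] + B[2][0] = -2 + 4 = 2) = -4 (attained at k = 0)
  C[2][1] = min over k of (A[2][0] + B[0][1] = 0 + 3 = 3, A[2][1] + B[1][1] = 8 + 0 = 8, A[2][2] + B[2][1] = -2 + 5 = 3) = 3 (attained at k = 0)
  C[2][2] = min over k of (A[2][0] + B[0][2] = 0 + -4 = -4, A[2][1] + B[1][2] = 8 + -4 = 4, A[2][2] + B[2][2] = -2 + -5 = -7) = -7 (attained at k = 2)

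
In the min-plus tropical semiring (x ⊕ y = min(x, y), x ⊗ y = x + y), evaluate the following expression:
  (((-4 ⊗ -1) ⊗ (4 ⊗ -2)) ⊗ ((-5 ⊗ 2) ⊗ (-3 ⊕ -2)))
(((-4 ⊗ -1) ⊗ (4 ⊗ -2)) ⊗ ((-5 ⊗ 2) ⊗ (-3 ⊕ -2))) = -9

Expand innermost to outermost. Recall ⊕ takes the minimum of its arguments and ⊗ takes their sum. Working out the expression (((-4 ⊗ -1) ⊗ (4 ⊗ -2)) ⊗ ((-5 ⊗ 2) ⊗ (-3 ⊕ -2))) gives -9.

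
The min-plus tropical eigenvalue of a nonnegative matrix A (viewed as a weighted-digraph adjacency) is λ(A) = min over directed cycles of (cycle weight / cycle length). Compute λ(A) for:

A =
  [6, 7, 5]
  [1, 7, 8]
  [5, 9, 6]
λ(A) = 4

Enumerate directed cycles and compute their means (weight / length). Sample:
  cycle 0 → 0: weight = 6, length = 1, mean = 6/1 ≈ 6.000
  cycle 1 → 1: weight = 7, length = 1, mean = 7/1 ≈ 7.000
  cycle 2 → 2: weight = 6, length = 1, mean = 6/1 ≈ 6.000
  cycle 0 → 1 → 0: weight = 8, length = 2, mean = 8/2 ≈ 4.000
  cycle 0 → 2 → 0: weight = 10, length = 2, mean = 10/2 ≈ 5.000
  cycle 1 → 0 → 1: weight = 8, length = 2, mean = 8/2 ≈ 4.000
Minimum mean = 4.000, attained e.g. along the cycle 0 → 1 → 0 with weight 8 and length 2. So λ(A) = 8/2 = 4.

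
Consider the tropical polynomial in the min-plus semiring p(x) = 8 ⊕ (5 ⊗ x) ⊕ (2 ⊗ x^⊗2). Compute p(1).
p(1) = 4

A tropical monomial a ⊗ x^⊗i evaluates to a + i · x. Evaluating each term at x = 1:
  Term 0 contributes 8 + 0 · 1 = 8
  Term 1 contributes 5 + 1 · 1 = 6
  Term 2 contributes 2 + 2 · 1 = 4
p(1) = ⊕ of these = min[8, 6, 4] = 4.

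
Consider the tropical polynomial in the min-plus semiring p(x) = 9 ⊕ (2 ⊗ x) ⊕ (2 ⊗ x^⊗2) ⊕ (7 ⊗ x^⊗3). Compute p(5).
p(5) = 7

A tropical monomial a ⊗ x^⊗i evaluates to a + i · x. Evaluating each term at x = 5:
  Term 0 contributes 9 + 0 · 5 = 9
  Term 1 contributes 2 + 1 · 5 = 7
  Term 2 contributes 2 + 2 · 5 = 12
  Term 3 contributes 7 + 3 · 5 = 22
p(5) = ⊕ of these = min[9, 7, 12, 22] = 7.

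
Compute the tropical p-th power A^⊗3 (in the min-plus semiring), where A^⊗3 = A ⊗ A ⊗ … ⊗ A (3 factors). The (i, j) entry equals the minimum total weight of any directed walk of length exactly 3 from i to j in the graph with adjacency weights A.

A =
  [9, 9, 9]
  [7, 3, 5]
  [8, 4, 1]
A^⊗3 =
  [18, 14, 11]
  [13, 9, 7]
  [10, 6, 3]

Each entry (A^⊗3)_ij equals the minimum over all length-3 walks i = v_0 → v_1 → … → v_3 = j of Σ_t A[v_t][v_{t+1}]. For example, for (i, j) = (0, 2) we minimise over 9 possible intermediate vertex sequences; the minimum is 11, attained along the walk 0 → 2 → 2 → 2.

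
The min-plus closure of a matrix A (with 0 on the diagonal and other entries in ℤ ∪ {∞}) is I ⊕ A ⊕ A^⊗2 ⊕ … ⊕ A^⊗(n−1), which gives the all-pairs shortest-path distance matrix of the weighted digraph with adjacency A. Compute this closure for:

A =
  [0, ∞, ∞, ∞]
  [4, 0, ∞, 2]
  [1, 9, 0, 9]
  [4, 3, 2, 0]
Closure =
  [0, ∞, ∞, ∞]
  [4, 0, 4, 2]
  [1, 9, 0, 9]
  [3, 3, 2, 0]

This is the Floyd-Warshall all-pairs shortest-path computation. For each intermediate vertex k = 0, 1, …, 3, update dist[i][j] ← min(dist[i][j], dist[i][k] + dist[k][j]). The final matrix gives, for each (i, j), the minimum total weight of any directed path from i to j (possibly empty when i = j).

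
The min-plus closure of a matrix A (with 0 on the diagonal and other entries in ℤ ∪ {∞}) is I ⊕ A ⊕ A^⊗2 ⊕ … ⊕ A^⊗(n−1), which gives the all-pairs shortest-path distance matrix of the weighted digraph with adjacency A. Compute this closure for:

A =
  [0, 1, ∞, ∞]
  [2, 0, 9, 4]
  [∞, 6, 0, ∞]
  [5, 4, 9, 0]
Closure =
  [0, 1, 10, 5]
  [2, 0, 9, 4]
  [8, 6, 0, 10]
  [5, 4, 9, 0]

This is the Floyd-Warshall all-pairs shortest-path computation. For each intermediate vertex k = 0, 1, …, 3, update dist[i][j] ← min(dist[i][j], dist[i][k] + dist[k][j]). The final matrix gives, for each (i, j), the minimum total weight of any directed path from i to j (possibly empty when i = j).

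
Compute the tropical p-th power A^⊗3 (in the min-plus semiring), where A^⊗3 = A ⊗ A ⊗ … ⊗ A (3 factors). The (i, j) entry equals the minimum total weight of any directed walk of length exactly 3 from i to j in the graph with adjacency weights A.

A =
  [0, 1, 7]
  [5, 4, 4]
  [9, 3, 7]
A^⊗3 =
  [0, 1, 5]
  [5, 6, 10]
  [8, 9, 11]

Each entry (A^⊗3)_ij equals the minimum over all length-3 walks i = v_0 → v_1 → … → v_3 = j of Σ_t A[v_t][v_{t+1}]. For example, for (i, j) = (0, 2) we minimise over 9 possible intermediate vertex sequences; the minimum is 5, attained along the walk 0 → 0 → 1 → 2.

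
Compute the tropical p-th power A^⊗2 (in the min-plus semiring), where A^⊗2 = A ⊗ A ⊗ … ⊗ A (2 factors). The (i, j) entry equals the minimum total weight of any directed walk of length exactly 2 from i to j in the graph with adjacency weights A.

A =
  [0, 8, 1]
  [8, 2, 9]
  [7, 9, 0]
A^⊗2 =
  [0, 8, 1]
  [8, 4, 9]
  [7, 9, 0]

Each entry (A^⊗2)_ij equals the minimum over all length-2 walks i = v_0 → v_1 → … → v_2 = j of Σ_t A[v_t][v_{t+1}]. For example, for (i, j) = (0, 2) we minimise over 3 possible intermediate vertex sequences; the minimum is 1, attained along the walk 0 → 0 → 2.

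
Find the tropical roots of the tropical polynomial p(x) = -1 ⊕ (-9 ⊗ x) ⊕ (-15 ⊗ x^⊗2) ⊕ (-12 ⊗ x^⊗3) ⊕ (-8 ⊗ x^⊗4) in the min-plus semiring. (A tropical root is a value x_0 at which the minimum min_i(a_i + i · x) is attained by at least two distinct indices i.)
Roots: {-4, -3, 6, 8}

Each tropical root is a break point of the lower envelope of the lines y = a_i + i · x (there are 5 lines, with slopes 0, 1, ..., 4). Only the lines that attain the minimum somewhere contribute to roots; other lines are dominated. Here the surviving (envelope) indices are i = 4, i = 3, i = 2, i = 1, i = 0.
Intersections between consecutive envelope lines give the roots: for adjacent envelope indices i < j the intersection is x = (a_i − a_j) / (j − i). Reading off the sorted break points: {-4, -3, 6, 8}.
Verification: at each break x_0, at least two indices attain the minimum of min_i(a_i + i · x_0).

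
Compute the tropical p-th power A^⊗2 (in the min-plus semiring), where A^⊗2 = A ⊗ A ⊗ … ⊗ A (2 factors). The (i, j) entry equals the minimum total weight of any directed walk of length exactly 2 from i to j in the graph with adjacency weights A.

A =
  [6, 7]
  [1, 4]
A^⊗2 =
  [8, 11]
  [5, 8]

Each entry (A^⊗2)_ij equals the minimum over all length-2 walks i = v_0 → v_1 → … → v_2 = j of Σ_t A[v_t][v_{t+1}]. For example, for (i, j) = (0, 1) we minimise over 2 possible intermediate vertex sequences; the minimum is 11, attained along the walk 0 → 1 → 1.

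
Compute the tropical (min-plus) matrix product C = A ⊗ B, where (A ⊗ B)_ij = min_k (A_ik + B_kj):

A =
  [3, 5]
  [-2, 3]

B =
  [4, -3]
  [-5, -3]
A ⊗ B =
  [0, 0]
  [-2, -5]

Apply the min-plus product entry-by-entry:
  C[0][0] = min over k of (A[0][0] + B[0][0] = 3 + 4 = 7, A[0][1] + B[1][0] = 5 + -5 = 0) = 0 (attained at k = 1)
  C[0][1] = min over k of (A[0][0] + B[0][1] = 3 + -3 = 0, A[0][1] + B[1][1] = 5 + -3 = 2) = 0 (attained at k = 0)
  C[1][0] = min over k of (A[1][0] + B[0][0] = -2 + 4 = 2, A[1][1] + B[1][0] = 3 + -5 = -2) = -2 (attained at k = 1)
  C[1][1] = min over k of (A[1][0] + B[0][1] = -2 + -3 = -5, A[1][1] + B[1][1] = 3 + -3 = 0) = -5 (attained at k = 0)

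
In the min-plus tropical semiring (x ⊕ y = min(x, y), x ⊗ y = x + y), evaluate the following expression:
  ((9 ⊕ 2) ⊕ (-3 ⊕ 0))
((9 ⊕ 2) ⊕ (-3 ⊕ 0)) = -3

Expand innermost to outermost. Recall ⊕ takes the minimum of its arguments and ⊗ takes their sum. Working out the expression ((9 ⊕ 2) ⊕ (-3 ⊕ 0)) gives -3.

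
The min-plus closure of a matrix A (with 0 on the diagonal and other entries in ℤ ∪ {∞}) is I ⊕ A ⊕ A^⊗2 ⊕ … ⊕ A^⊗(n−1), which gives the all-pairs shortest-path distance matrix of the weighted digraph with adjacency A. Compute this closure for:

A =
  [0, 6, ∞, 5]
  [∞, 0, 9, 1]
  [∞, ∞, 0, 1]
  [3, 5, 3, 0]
Closure =
  [0, 6, 8, 5]
  [4, 0, 4, 1]
  [4, 6, 0, 1]
  [3, 5, 3, 0]

This is the Floyd-Warshall all-pairs shortest-path computation. For each intermediate vertex k = 0, 1, …, 3, update dist[i][j] ← min(dist[i][j], dist[i][k] + dist[k][j]). The final matrix gives, for each (i, j), the minimum total weight of any directed path from i to j (possibly empty when i = j).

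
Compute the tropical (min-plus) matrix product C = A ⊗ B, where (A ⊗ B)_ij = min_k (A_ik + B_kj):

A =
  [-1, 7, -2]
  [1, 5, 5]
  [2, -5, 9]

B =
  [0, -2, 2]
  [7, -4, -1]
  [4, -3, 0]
A ⊗ B =
  [-1, -5, -2]
  [1, -1, 3]
  [2, -9, -6]

Apply the min-plus product entry-by-entry:
  C[0][0] = min over k of (A[0][0] + B[0][0] = -1 + 0 = -1, A[0][1] + B[1][0] = 7 + 7 = 14, A[0][2] + B[2][0] = -2 + 4 = 2) = -1 (attained at k = 0)
  C[0][1] = min over k of (A[0][0] + B[0][1] = -1 + -2 = -3, A[0][1] + B[1][1] = 7 + -4 = 3, A[0][2] + B[2][1] = -2 + -3 = -5) = -5 (attained at k = 2)
  C[0][2] = min over k of (A[0][0] + B[0][2] = -1 + 2 = 1, A[0][1] + B[1][2] = 7 + -1 = 6, A[0][2] + B[2][2] = -2 + 0 = -2) = -2 (attained at k = 2)
  C[1][0] = min over k of (A[1][0] + B[0][0] = 1 + 0 = 1, A[1][1] + B[1][0] = 5 + 7 = 12, A[1][2] + B[2][0] = 5 + 4 = 9) = 1 (attained at k = 0)
  C[1][1] = min over k of (A[1][0] + B[0][1] = 1 + -2 = -1, A[1][1] + B[1][1] = 5 + -4 = 1, A[1][2] + B[2][1] = 5 + -3 = 2) = -1 (attained at k = 0)
  C[1][2] = min over k of (A[1][0] + B[0][2] = 1 + 2 = 3, A[1][1] + B[1][2] = 5 + -1 = 4, A[1][2] + B[2][2] = 5 + 0 = 5) = 3 (attained at k = 0)
  C[2][0] = min over k of (A[2][0] + B[0][0] = 2 + 0 = 2, A[2][1] + B[1][0] = -5 + 7 = 2, A[2][2] + B[2][0] = 9 + 4 = 13) = 2 (attained at k = 0)
  C[2][1] = min over k of (A[2][0] + B[0][1] = 2 + -2 = 0, A[2][1] + B[1][1] = -5 + -4 = -9, A[2][2] + B[2][1] = 9 + -3 = 6) = -9 (attained at k = 1)
  C[2][2] = min over k of (A[2][0] + B[0][2] = 2 + 2 = 4, A[2][1] + B[1][2] = -5 + -1 = -6, A[2][2] + B[2][2] = 9 + 0 = 9) = -6 (attained at k = 1)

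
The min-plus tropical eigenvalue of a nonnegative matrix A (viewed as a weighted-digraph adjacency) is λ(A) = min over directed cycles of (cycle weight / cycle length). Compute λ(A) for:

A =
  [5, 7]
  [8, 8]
λ(A) = 5

Enumerate directed cycles and compute their means (weight / length). Sample:
  cycle 0 → 0: weight = 5, length = 1, mean = 5/1 ≈ 5.000
  cycle 1 → 1: weight = 8, length = 1, mean = 8/1 ≈ 8.000
  cycle 0 → 1 → 0: weight = 15, length = 2, mean = 15/2 ≈ 7.500
  cycle 1 → 0 → 1: weight = 15, length = 2, mean = 15/2 ≈ 7.500
Minimum mean = 5.000, attained e.g. along the cycle 0 → 0 with weight 5 and length 1. So λ(A) = 5/1 = 5.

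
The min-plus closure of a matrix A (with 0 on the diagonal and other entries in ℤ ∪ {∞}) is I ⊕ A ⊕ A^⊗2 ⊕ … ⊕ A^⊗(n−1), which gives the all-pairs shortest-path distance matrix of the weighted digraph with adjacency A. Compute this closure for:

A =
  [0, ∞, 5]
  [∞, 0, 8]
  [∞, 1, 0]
Closure =
  [0, 6, 5]
  [∞, 0, 8]
  [∞, 1, 0]

This is the Floyd-Warshall all-pairs shortest-path computation. For each intermediate vertex k = 0, 1, …, 2, update dist[i][j] ← min(dist[i][j], dist[i][k] + dist[k][j]). The final matrix gives, for each (i, j), the minimum total weight of any directed path from i to j (possibly empty when i = j).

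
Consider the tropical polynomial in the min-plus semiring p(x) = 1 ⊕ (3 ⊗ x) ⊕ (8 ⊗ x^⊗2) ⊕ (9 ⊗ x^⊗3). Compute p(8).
p(8) = 1

A tropical monomial a ⊗ x^⊗i evaluates to a + i · x. Evaluating each term at x = 8:
  Term 0 contributes 1 + 0 · 8 = 1
  Term 1 contributes 3 + 1 · 8 = 11
  Term 2 contributes 8 + 2 · 8 = 24
  Term 3 contributes 9 + 3 · 8 = 33
p(8) = ⊕ of these = min[1, 11, 24, 33] = 1.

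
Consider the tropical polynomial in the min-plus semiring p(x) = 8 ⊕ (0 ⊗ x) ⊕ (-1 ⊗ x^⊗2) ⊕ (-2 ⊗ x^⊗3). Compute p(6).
p(6) = 6

A tropical monomial a ⊗ x^⊗i evaluates to a + i · x. Evaluating each term at x = 6:
  Term 0 contributes 8 + 0 · 6 = 8
  Term 1 contributes 0 + 1 · 6 = 6
  Term 2 contributes -1 + 2 · 6 = 11
  Term 3 contributes -2 + 3 · 6 = 16
p(6) = ⊕ of these = min[8, 6, 11, 16] = 6.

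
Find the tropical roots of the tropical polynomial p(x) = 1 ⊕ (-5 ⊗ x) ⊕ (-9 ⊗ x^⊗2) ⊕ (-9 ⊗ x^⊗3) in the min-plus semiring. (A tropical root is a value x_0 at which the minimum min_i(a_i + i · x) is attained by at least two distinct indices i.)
Roots: {0, 4, 6}

Each tropical root is a break point of the lower envelope of the lines y = a_i + i · x (there are 4 lines, with slopes 0, 1, ..., 3). Only the lines that attain the minimum somewhere contribute to roots; other lines are dominated. Here the surviving (envelope) indices are i = 3, i = 2, i = 1, i = 0.
Intersections between consecutive envelope lines give the roots: for adjacent envelope indices i < j the intersection is x = (a_i − a_j) / (j − i). Reading off the sorted break points: {0, 4, 6}.
Verification: at each break x_0, at least two indices attain the minimum of min_i(a_i + i · x_0).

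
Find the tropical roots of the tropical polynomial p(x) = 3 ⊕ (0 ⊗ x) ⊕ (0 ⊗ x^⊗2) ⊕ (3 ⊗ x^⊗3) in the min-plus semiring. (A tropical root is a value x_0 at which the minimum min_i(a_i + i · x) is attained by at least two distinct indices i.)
Roots: {-3, 0, 3}

Each tropical root is a break point of the lower envelope of the lines y = a_i + i · x (there are 4 lines, with slopes 0, 1, ..., 3). Only the lines that attain the minimum somewhere contribute to roots; other lines are dominated. Here the surviving (envelope) indices are i = 3, i = 2, i = 1, i = 0.
Intersections between consecutive envelope lines give the roots: for adjacent envelope indices i < j the intersection is x = (a_i − a_j) / (j − i). Reading off the sorted break points: {-3, 0, 3}.
Verification: at each break x_0, at least two indices attain the minimum of min_i(a_i + i · x_0).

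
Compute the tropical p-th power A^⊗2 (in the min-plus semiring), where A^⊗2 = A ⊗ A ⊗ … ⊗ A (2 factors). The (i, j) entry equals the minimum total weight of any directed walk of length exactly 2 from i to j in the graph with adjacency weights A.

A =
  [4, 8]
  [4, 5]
A^⊗2 =
  [8, 12]
  [8, 10]

Each entry (A^⊗2)_ij equals the minimum over all length-2 walks i = v_0 → v_1 → … → v_2 = j of Σ_t A[v_t][v_{t+1}]. For example, for (i, j) = (0, 1) we minimise over 2 possible intermediate vertex sequences; the minimum is 12, attained along the walk 0 → 0 → 1.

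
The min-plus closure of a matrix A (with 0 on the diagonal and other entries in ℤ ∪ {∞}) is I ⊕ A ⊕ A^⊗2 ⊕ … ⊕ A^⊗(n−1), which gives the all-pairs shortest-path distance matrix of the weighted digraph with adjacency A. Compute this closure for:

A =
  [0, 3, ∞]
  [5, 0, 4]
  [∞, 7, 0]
Closure =
  [0, 3, 7]
  [5, 0, 4]
  [12, 7, 0]

This is the Floyd-Warshall all-pairs shortest-path computation. For each intermediate vertex k = 0, 1, …, 2, update dist[i][j] ← min(dist[i][j], dist[i][k] + dist[k][j]). The final matrix gives, for each (i, j), the minimum total weight of any directed path from i to j (possibly empty when i = j).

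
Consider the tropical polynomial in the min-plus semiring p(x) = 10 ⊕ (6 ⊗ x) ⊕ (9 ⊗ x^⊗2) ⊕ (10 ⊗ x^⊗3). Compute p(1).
p(1) = 7

A tropical monomial a ⊗ x^⊗i evaluates to a + i · x. Evaluating each term at x = 1:
  Term 0 contributes 10 + 0 · 1 = 10
  Term 1 contributes 6 + 1 · 1 = 7
  Term 2 contributes 9 + 2 · 1 = 11
  Term 3 contributes 10 + 3 · 1 = 13
p(1) = ⊕ of these = min[10, 7, 11, 13] = 7.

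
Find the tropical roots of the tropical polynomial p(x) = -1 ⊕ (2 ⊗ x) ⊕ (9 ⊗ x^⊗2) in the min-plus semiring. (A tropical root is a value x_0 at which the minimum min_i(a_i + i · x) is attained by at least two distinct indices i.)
Roots: {-7, -3}

Each tropical root is a break point of the lower envelope of the lines y = a_i + i · x (there are 3 lines, with slopes 0, 1, ..., 2). Only the lines that attain the minimum somewhere contribute to roots; other lines are dominated. Here the surviving (envelope) indices are i = 2, i = 1, i = 0.
Intersections between consecutive envelope lines give the roots: for adjacent envelope indices i < j the intersection is x = (a_i − a_j) / (j − i). Reading off the sorted break points: {-7, -3}.
Verification: at each break x_0, at least two indices attain the minimum of min_i(a_i + i · x_0).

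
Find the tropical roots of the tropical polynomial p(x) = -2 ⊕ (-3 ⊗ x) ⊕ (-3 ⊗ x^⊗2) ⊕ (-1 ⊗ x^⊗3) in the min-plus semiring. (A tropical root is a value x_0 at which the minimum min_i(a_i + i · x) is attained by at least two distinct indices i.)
Roots: {-2, 0, 1}

Each tropical root is a break point of the lower envelope of the lines y = a_i + i · x (there are 4 lines, with slopes 0, 1, ..., 3). Only the lines that attain the minimum somewhere contribute to roots; other lines are dominated. Here the surviving (envelope) indices are i = 3, i = 2, i = 1, i = 0.
Intersections between consecutive envelope lines give the roots: for adjacent envelope indices i < j the intersection is x = (a_i − a_j) / (j − i). Reading off the sorted break points: {-2, 0, 1}.
Verification: at each break x_0, at least two indices attain the minimum of min_i(a_i + i · x_0).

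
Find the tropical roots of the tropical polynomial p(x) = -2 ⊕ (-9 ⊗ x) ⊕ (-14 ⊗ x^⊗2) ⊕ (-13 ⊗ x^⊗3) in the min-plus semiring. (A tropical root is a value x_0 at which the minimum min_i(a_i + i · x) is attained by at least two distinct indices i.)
Roots: {-1, 5, 7}

Each tropical root is a break point of the lower envelope of the lines y = a_i + i · x (there are 4 lines, with slopes 0, 1, ..., 3). Only the lines that attain the minimum somewhere contribute to roots; other lines are dominated. Here the surviving (envelope) indices are i = 3, i = 2, i = 1, i = 0.
Intersections between consecutive envelope lines give the roots: for adjacent envelope indices i < j the intersection is x = (a_i − a_j) / (j − i). Reading off the sorted break points: {-1, 5, 7}.
Verification: at each break x_0, at least two indices attain the minimum of min_i(a_i + i · x_0).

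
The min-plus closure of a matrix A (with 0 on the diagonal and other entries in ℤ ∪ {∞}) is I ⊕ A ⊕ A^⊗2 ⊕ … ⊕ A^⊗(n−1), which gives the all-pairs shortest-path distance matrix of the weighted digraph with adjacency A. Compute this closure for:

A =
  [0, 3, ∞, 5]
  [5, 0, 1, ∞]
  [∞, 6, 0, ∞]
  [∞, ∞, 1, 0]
Closure =
  [0, 3, 4, 5]
  [5, 0, 1, 10]
  [11, 6, 0, 16]
  [12, 7, 1, 0]

This is the Floyd-Warshall all-pairs shortest-path computation. For each intermediate vertex k = 0, 1, …, 3, update dist[i][j] ← min(dist[i][j], dist[i][k] + dist[k][j]). The final matrix gives, for each (i, j), the minimum total weight of any directed path from i to j (possibly empty when i = j).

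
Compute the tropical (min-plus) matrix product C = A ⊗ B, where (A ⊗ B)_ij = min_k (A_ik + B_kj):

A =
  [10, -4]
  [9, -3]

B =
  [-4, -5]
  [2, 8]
A ⊗ B =
  [-2, 4]
  [-1, 4]

Apply the min-plus product entry-by-entry:
  C[0][0] = min over k of (A[0][0] + B[0][0] = 10 + -4 = 6, A[0][1] + B[1][0] = -4 + 2 = -2) = -2 (attained at k = 1)
  C[0][1] = min over k of (A[0][0] + B[0][1] = 10 + -5 = 5, A[0][1] + B[1][1] = -4 + 8 = 4) = 4 (attained at k = 1)
  C[1][0] = min over k of (A[1][0] + B[0][0] = 9 + -4 = 5, A[1][1] + B[1][0] = -3 + 2 = -1) = -1 (attained at k = 1)
  C[1][1] = min over k of (A[1][0] + B[0][1] = 9 + -5 = 4, A[1][1] + B[1][1] = -3 + 8 = 5) = 4 (attained at k = 0)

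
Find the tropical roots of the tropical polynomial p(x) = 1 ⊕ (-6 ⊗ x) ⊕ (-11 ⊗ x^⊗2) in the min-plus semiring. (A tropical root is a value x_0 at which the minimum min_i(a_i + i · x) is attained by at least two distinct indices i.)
Roots: {5, 7}

Each tropical root is a break point of the lower envelope of the lines y = a_i + i · x (there are 3 lines, with slopes 0, 1, ..., 2). Only the lines that attain the minimum somewhere contribute to roots; other lines are dominated. Here the surviving (envelope) indices are i = 2, i = 1, i = 0.
Intersections between consecutive envelope lines give the roots: for adjacent envelope indices i < j the intersection is x = (a_i − a_j) / (j − i). Reading off the sorted break points: {5, 7}.
Verification: at each break x_0, at least two indices attain the minimum of min_i(a_i + i · x_0).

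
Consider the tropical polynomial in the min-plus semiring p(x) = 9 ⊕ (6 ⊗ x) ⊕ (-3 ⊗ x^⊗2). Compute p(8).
p(8) = 9

A tropical monomial a ⊗ x^⊗i evaluates to a + i · x. Evaluating each term at x = 8:
  Term 0 contributes 9 + 0 · 8 = 9
  Term 1 contributes 6 + 1 · 8 = 14
  Term 2 contributes -3 + 2 · 8 = 13
p(8) = ⊕ of these = min[9, 14, 13] = 9.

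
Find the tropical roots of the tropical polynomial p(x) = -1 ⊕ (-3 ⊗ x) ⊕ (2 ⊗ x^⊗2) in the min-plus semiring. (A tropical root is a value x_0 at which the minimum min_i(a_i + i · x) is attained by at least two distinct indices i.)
Roots: {-5, 2}

Each tropical root is a break point of the lower envelope of the lines y = a_i + i · x (there are 3 lines, with slopes 0, 1, ..., 2). Only the lines that attain the minimum somewhere contribute to roots; other lines are dominated. Here the surviving (envelope) indices are i = 2, i = 1, i = 0.
Intersections between consecutive envelope lines give the roots: for adjacent envelope indices i < j the intersection is x = (a_i − a_j) / (j − i). Reading off the sorted break points: {-5, 2}.
Verification: at each break x_0, at least two indices attain the minimum of min_i(a_i + i · x_0).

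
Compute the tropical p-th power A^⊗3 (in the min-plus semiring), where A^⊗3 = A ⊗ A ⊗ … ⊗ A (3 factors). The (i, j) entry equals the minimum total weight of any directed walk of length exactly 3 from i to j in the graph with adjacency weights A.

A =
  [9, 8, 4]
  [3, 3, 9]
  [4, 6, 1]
A^⊗3 =
  [9, 11, 6]
  [9, 9, 8]
  [6, 8, 3]

Each entry (A^⊗3)_ij equals the minimum over all length-3 walks i = v_0 → v_1 → … → v_3 = j of Σ_t A[v_t][v_{t+1}]. For example, for (i, j) = (0, 2) we minimise over 9 possible intermediate vertex sequences; the minimum is 6, attained along the walk 0 → 2 → 2 → 2.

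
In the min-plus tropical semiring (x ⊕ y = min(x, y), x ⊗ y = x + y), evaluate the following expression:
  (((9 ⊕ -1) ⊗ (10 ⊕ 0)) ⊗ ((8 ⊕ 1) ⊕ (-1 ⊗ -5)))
(((9 ⊕ -1) ⊗ (10 ⊕ 0)) ⊗ ((8 ⊕ 1) ⊕ (-1 ⊗ -5))) = -7

Expand innermost to outermost. Recall ⊕ takes the minimum of its arguments and ⊗ takes their sum. Working out the expression (((9 ⊕ -1) ⊗ (10 ⊕ 0)) ⊗ ((8 ⊕ 1) ⊕ (-1 ⊗ -5))) gives -7.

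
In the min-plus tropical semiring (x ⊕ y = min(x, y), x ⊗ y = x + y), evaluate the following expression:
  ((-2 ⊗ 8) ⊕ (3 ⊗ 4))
((-2 ⊗ 8) ⊕ (3 ⊗ 4)) = 6

Expand innermost to outermost. Recall ⊕ takes the minimum of its arguments and ⊗ takes their sum. Working out the expression ((-2 ⊗ 8) ⊕ (3 ⊗ 4)) gives 6.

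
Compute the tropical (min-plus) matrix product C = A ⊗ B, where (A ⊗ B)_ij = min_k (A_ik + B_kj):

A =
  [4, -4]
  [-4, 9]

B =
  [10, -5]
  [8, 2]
A ⊗ B =
  [4, -2]
  [6, -9]

Apply the min-plus product entry-by-entry:
  C[0][0] = min over k of (A[0][0] + B[0][0] = 4 + 10 = 14, A[0][1] + B[1][0] = -4 + 8 = 4) = 4 (attained at k = 1)
  C[0][1] = min over k of (A[0][0] + B[0][1] = 4 + -5 = -1, A[0][1] + B[1][1] = -4 + 2 = -2) = -2 (attained at k = 1)
  C[1][0] = min over k of (A[1][0] + B[0][0] = -4 + 10 = 6, A[1][1] + B[1][0] = 9 + 8 = 17) = 6 (attained at k = 0)
  C[1][1] = min over k of (A[1][0] + B[0][1] = -4 + -5 = -9, A[1][1] + B[1][1] = 9 + 2 = 11) = -9 (attained at k = 0)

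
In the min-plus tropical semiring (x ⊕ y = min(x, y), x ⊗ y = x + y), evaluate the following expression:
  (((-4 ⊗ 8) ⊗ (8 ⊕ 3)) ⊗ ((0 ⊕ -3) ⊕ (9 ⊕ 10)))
(((-4 ⊗ 8) ⊗ (8 ⊕ 3)) ⊗ ((0 ⊕ -3) ⊕ (9 ⊕ 10))) = 4

Expand innermost to outermost. Recall ⊕ takes the minimum of its arguments and ⊗ takes their sum. Working out the expression (((-4 ⊗ 8) ⊗ (8 ⊕ 3)) ⊗ ((0 ⊕ -3) ⊕ (9 ⊕ 10))) gives 4.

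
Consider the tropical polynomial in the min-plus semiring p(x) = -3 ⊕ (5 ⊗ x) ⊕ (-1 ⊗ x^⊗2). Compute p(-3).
p(-3) = -7

A tropical monomial a ⊗ x^⊗i evaluates to a + i · x. Evaluating each term at x = -3:
  Term 0 contributes -3 + 0 · -3 = -3
  Term 1 contributes 5 + 1 · -3 = 2
  Term 2 contributes -1 + 2 · -3 = -7
p(-3) = ⊕ of these = min[-3, 2, -7] = -7.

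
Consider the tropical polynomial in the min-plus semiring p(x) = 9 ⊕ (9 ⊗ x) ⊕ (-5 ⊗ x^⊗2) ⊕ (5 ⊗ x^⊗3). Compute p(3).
p(3) = 1

A tropical monomial a ⊗ x^⊗i evaluates to a + i · x. Evaluating each term at x = 3:
  Term 0 contributes 9 + 0 · 3 = 9
  Term 1 contributes 9 + 1 · 3 = 12
  Term 2 contributes -5 + 2 · 3 = 1
  Term 3 contributes 5 + 3 · 3 = 14
p(3) = ⊕ of these = min[9, 12, 1, 14] = 1.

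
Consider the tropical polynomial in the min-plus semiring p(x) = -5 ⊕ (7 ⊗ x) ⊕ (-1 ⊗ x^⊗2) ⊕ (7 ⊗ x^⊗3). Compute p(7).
p(7) = -5

A tropical monomial a ⊗ x^⊗i evaluates to a + i · x. Evaluating each term at x = 7:
  Term 0 contributes -5 + 0 · 7 = -5
  Term 1 contributes 7 + 1 · 7 = 14
  Term 2 contributes -1 + 2 · 7 = 13
  Term 3 contributes 7 + 3 · 7 = 28
p(7) = ⊕ of these = min[-5, 14, 13, 28] = -5.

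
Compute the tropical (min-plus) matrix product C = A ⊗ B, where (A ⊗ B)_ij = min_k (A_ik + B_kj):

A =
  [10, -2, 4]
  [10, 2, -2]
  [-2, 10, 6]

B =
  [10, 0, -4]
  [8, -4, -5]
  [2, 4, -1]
A ⊗ B =
  [6, -6, -7]
  [0, -2, -3]
  [8, -2, -6]

Apply the min-plus product entry-by-entry:
  C[0][0] = min over k of (A[0][0] + B[0][0] = 10 + 10 = 20, A[0][1] + B[1][0] = -2 + 8 = 6, A[0][2] + B[2][0] = 4 + 2 = 6) = 6 (attained at k = 1)
  C[0][1] = min over k of (A[0][0] + B[0][1] = 10 + 0 = 10, A[0][1] + B[1][1] = -2 + -4 = -6, A[0][2] + B[2][1] = 4 + 4 = 8) = -6 (attained at k = 1)
  C[0][2] = min over k of (A[0][0] + B[0][2] = 10 + -4 = 6, A[0][1] + B[1][2] = -2 + -5 = -7, A[0][2] + B[2][2] = 4 + -1 = 3) = -7 (attained at k = 1)
  C[1][0] = min over k of (A[1][0] + B[0][0] = 10 + 10 = 20, A[1][1] + B[1][0] = 2 + 8 = 10, A[1][2] + B[2][0] = -2 + 2 = 0) = 0 (attained at k = 2)
  C[1][1] = min over k of (A[1][0] + B[0][1] = 10 + 0 = 10, A[1][1] + B[1][1] = 2 + -4 = -2, A[1][2] + B[2][1] = -2 + 4 = 2) = -2 (attained at k = 1)
  C[1][2] = min over k of (A[1][0] + B[0][2] = 10 + -4 = 6, A[1][1] + B[1][2] = 2 + -5 = -3, A[1][2] + B[2][2] = -2 + -1 = -3) = -3 (attained at k = 1)
  C[2][0] = min over k of (A[2][0] + B[0][0] = -2 + 10 = 8, A[2][1] + B[1][0] = 10 + 8 = 18, A[2][2] + B[2][0] = 6 + 2 = 8) = 8 (attained at k = 0)
  C[2][1] = min over k of (A[2][0] + B[0][1] = -2 + 0 = -2, A[2][1] + B[1][1] = 10 + -4 = 6, A[2][2] + B[2][1] = 6 + 4 = 10) = -2 (attained at k = 0)
  C[2][2] = min over k of (A[2][0] + B[0][2] = -2 + -4 = -6, A[2][1] + B[1][2] = 10 + -5 = 5, A[2][2] + B[2][2] = 6 + -1 = 5) = -6 (attained at k = 0)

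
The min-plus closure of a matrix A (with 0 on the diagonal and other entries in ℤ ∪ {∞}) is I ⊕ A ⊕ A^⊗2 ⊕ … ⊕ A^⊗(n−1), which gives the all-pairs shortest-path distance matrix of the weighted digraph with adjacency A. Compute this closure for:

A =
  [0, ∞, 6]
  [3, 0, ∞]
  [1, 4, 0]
Closure =
  [0, 10, 6]
  [3, 0, 9]
  [1, 4, 0]

This is the Floyd-Warshall all-pairs shortest-path computation. For each intermediate vertex k = 0, 1, …, 2, update dist[i][j] ← min(dist[i][j], dist[i][k] + dist[k][j]). The final matrix gives, for each (i, j), the minimum total weight of any directed path from i to j (possibly empty when i = j).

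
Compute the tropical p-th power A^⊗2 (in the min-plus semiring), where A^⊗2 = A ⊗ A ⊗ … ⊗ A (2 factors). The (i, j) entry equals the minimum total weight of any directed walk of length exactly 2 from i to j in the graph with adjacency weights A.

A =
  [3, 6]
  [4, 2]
A^⊗2 =
  [6, 8]
  [6, 4]

Each entry (A^⊗2)_ij equals the minimum over all length-2 walks i = v_0 → v_1 → … → v_2 = j of Σ_t A[v_t][v_{t+1}]. For example, for (i, j) = (0, 1) we minimise over 2 possible intermediate vertex sequences; the minimum is 8, attained along the walk 0 → 1 → 1.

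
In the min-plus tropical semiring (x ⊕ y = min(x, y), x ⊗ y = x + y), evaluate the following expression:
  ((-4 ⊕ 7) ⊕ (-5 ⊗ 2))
((-4 ⊕ 7) ⊕ (-5 ⊗ 2)) = -4

Expand innermost to outermost. Recall ⊕ takes the minimum of its arguments and ⊗ takes their sum. Working out the expression ((-4 ⊕ 7) ⊕ (-5 ⊗ 2)) gives -4.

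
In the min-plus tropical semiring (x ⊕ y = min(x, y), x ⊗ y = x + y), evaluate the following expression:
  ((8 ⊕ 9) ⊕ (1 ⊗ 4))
((8 ⊕ 9) ⊕ (1 ⊗ 4)) = 5

Expand innermost to outermost. Recall ⊕ takes the minimum of its arguments and ⊗ takes their sum. Working out the expression ((8 ⊕ 9) ⊕ (1 ⊗ 4)) gives 5.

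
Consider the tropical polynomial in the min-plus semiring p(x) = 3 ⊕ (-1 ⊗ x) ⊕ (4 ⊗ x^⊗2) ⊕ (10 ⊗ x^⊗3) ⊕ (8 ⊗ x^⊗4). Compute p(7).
p(7) = 3

A tropical monomial a ⊗ x^⊗i evaluates to a + i · x. Evaluating each term at x = 7:
  Term 0 contributes 3 + 0 · 7 = 3
  Term 1 contributes -1 + 1 · 7 = 6
  Term 2 contributes 4 + 2 · 7 = 18
  Term 3 contributes 10 + 3 · 7 = 31
  Term 4 contributes 8 + 4 · 7 = 36
p(7) = ⊕ of these = min[3, 6, 18, 31, 36] = 3.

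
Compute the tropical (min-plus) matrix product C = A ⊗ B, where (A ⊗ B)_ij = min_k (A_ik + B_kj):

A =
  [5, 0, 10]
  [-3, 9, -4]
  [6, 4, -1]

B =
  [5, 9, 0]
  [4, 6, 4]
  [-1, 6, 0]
A ⊗ B =
  [4, 6, 4]
  [-5, 2, -4]
  [-2, 5, -1]

Apply the min-plus product entry-by-entry:
  C[0][0] = min over k of (A[0][0] + B[0][0] = 5 + 5 = 10, A[0][1] + B[1][0] = 0 + 4 = 4, A[0][2] + B[2][0] = 10 + -1 = 9) = 4 (attained at k = 1)
  C[0][1] = min over k of (A[0][0] + B[0][1] = 5 + 9 = 14, A[0][1] + B[1][1] = 0 + 6 = 6, A[0][2] + B[2][1] = 10 + 6 = 16) = 6 (attained at k = 1)
  C[0][2] = min over k of (A[0][0] + B[0][2] = 5 + 0 = 5, A[0][1] + B[1][2] = 0 + 4 = 4, A[0][2] + B[2][2] = 10 + 0 = 10) = 4 (attained at k = 1)
  C[1][0] = min over k of (A[1][0] + B[0][0] = -3 + 5 = 2, A[1][1] + B[1][0] = 9 + 4 = 13, A[1][2] + B[2][0] = -4 + -1 = -5) = -5 (attained at k = 2)
  C[1][1] = min over k of (A[1][0] + B[0][1] = -3 + 9 = 6, A[1][1] + B[1][1] = 9 + 6 = 15, A[1][2] + B[2][1] = -4 + 6 = 2) = 2 (attained at k = 2)
  C[1][2] = min over k of (A[1][0] + B[0][2] = -3 + 0 = -3, A[1][1] + B[1][2] = 9 + 4 = 13, A[1][2] + B[2][2] = -4 + 0 = -4) = -4 (attained at k = 2)
  C[2][0] = min over k of (A[2][0] + B[0][0] = 6 + 5 = 11, A[2][1] + B[1][0] = 4 + 4 = 8, A[2][2] + B[2][0] = -1 + -1 = -2) = -2 (attained at k = 2)
  C[2][1] = min over k of (A[2][0] + B[0][1] = 6 + 9 = 15, A[2][1] + B[1][1] = 4 + 6 = 10, A[2][2] + B[2][1] = -1 + 6 = 5) = 5 (attained at k = 2)
  C[2][2] = min over k of (A[2][0] + B[0][2] = 6 + 0 = 6, A[2][1] + B[1][2] = 4 + 4 = 8, A[2][2] + B[2][2] = -1 + 0 = -1) = -1 (attained at k = 2)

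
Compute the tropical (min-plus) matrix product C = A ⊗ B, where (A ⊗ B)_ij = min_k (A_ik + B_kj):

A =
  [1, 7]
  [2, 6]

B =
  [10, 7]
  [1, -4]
A ⊗ B =
  [8, 3]
  [7, 2]

Apply the min-plus product entry-by-entry:
  C[0][0] = min over k of (A[0][0] + B[0][0] = 1 + 10 = 11, A[0][1] + B[1][0] = 7 + 1 = 8) = 8 (attained at k = 1)
  C[0][1] = min over k of (A[0][0] + B[0][1] = 1 + 7 = 8, A[0][1] + B[1][1] = 7 + -4 = 3) = 3 (attained at k = 1)
  C[1][0] = min over k of (A[1][0] + B[0][0] = 2 + 10 = 12, A[1][1] + B[1][0] = 6 + 1 = 7) = 7 (attained at k = 1)
  C[1][1] = min over k of (A[1][0] + B[0][1] = 2 + 7 = 9, A[1][1] + B[1][1] = 6 + -4 = 2) = 2 (attained at k = 1)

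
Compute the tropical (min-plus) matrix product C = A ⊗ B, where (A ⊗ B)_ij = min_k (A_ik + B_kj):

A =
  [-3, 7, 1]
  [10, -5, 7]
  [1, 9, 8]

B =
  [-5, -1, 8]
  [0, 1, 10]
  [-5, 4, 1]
A ⊗ B =
  [-8, -4, 2]
  [-5, -4, 5]
  [-4, 0, 9]

Apply the min-plus product entry-by-entry:
  C[0][0] = min over k of (A[0][0] + B[0][0] = -3 + -5 = -8, A[0][1] + B[1][0] = 7 + 0 = 7, A[0][2] + B[2][0] = 1 + -5 = -4) = -8 (attained at k = 0)
  C[0][1] = min over k of (A[0][0] + B[0][1] = -3 + -1 = -4, A[0][1] + B[1][1] = 7 + 1 = 8, A[0][2] + B[2][1] = 1 + 4 = 5) = -4 (attained at k = 0)
  C[0][2] = min over k of (A[0][0] + B[0][2] = -3 + 8 = 5, A[0][1] + B[1][2] = 7 + 10 = 17, A[0][2] + B[2][2] = 1 + 1 = 2) = 2 (attained at k = 2)
  C[1][0] = min over k of (A[1][0] + B[0][0] = 10 + -5 = 5, A[1][1] + B[1][0] = -5 + 0 = -5, A[1][2] + B[2][0] = 7 + -5 = 2) = -5 (attained at k = 1)
  C[1][1] = min over k of (A[1][0] + B[0][1] = 10 + -1 = 9, A[1][1] + B[1][1] = -5 + 1 = -4, A[1][2] + B[2][1] = 7 + 4 = 11) = -4 (attained at k = 1)
  C[1][2] = min over k of (A[1][0] + B[0][2] = 10 + 8 = 18, A[1][1] + B[1][2] = -5 + 10 = 5, A[1][2] + B[2][2] = 7 + 1 = 8) = 5 (attained at k = 1)
  C[2][0] = min over k of (A[2][0] + B[0][0] = 1 + -5 = -4, A[2][1] + B[1][0] = 9 + 0 = 9, A[2][2] + B[2][0] = 8 + -5 = 3) = -4 (attained at k = 0)
  C[2][1] = min over k of (A[2][0] + B[0][1] = 1 + -1 = 0, A[2][1] + B[1][1] = 9 + 1 = 10, A[2][2] + B[2][1] = 8 + 4 = 12) = 0 (attained at k = 0)
  C[2][2] = min over k of (A[2][0] + B[0][2] = 1 + 8 = 9, A[2][1] + B[1][2] = 9 + 10 = 19, A[2][2] + B[2][2] = 8 + 1 = 9) = 9 (attained at k = 0)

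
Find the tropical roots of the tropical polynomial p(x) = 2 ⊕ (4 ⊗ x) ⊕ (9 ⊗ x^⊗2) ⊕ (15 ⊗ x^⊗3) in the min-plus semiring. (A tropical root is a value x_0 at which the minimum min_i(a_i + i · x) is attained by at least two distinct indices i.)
Roots: {-6, -5, -2}

Each tropical root is a break point of the lower envelope of the lines y = a_i + i · x (there are 4 lines, with slopes 0, 1, ..., 3). Only the lines that attain the minimum somewhere contribute to roots; other lines are dominated. Here the surviving (envelope) indices are i = 3, i = 2, i = 1, i = 0.
Intersections between consecutive envelope lines give the roots: for adjacent envelope indices i < j the intersection is x = (a_i − a_j) / (j − i). Reading off the sorted break points: {-6, -5, -2}.
Verification: at each break x_0, at least two indices attain the minimum of min_i(a_i + i · x_0).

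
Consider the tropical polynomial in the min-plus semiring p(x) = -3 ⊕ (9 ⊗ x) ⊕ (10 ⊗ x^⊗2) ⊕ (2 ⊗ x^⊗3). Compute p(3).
p(3) = -3

A tropical monomial a ⊗ x^⊗i evaluates to a + i · x. Evaluating each term at x = 3:
  Term 0 contributes -3 + 0 · 3 = -3
  Term 1 contributes 9 + 1 · 3 = 12
  Term 2 contributes 10 + 2 · 3 = 16
  Term 3 contributes 2 + 3 · 3 = 11
p(3) = ⊕ of these = min[-3, 12, 16, 11] = -3.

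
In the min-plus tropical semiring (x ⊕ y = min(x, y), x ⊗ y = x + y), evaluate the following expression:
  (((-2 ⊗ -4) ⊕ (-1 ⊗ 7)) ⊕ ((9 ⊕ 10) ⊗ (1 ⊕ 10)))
(((-2 ⊗ -4) ⊕ (-1 ⊗ 7)) ⊕ ((9 ⊕ 10) ⊗ (1 ⊕ 10))) = -6

Expand innermost to outermost. Recall ⊕ takes the minimum of its arguments and ⊗ takes their sum. Working out the expression (((-2 ⊗ -4) ⊕ (-1 ⊗ 7)) ⊕ ((9 ⊕ 10) ⊗ (1 ⊕ 10))) gives -6.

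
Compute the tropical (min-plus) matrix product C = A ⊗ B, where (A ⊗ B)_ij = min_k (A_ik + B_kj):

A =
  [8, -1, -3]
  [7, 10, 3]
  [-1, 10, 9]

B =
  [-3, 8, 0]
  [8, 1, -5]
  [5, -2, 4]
A ⊗ B =
  [2, -5, -6]
  [4, 1, 5]
  [-4, 7, -1]

Apply the min-plus product entry-by-entry:
  C[0][0] = min over k of (A[0][0] + B[0][0] = 8 + -3 = 5, A[0][1] + B[1][0] = -1 + 8 = 7, A[0][2] + B[2][0] = -3 + 5 = 2) = 2 (attained at k = 2)
  C[0][1] = min over k of (A[0][0] + B[0][1] = 8 + 8 = 16, A[0][1] + B[1][1] = -1 + 1 = 0, A[0][2] + B[2][1] = -3 + -2 = -5) = -5 (attained at k = 2)
  C[0][2] = min over k of (A[0][0] + B[0][2] = 8 + 0 = 8, A[0][1] + B[1][2] = -1 + -5 = -6, A[0][2] + B[2][2] = -3 + 4 = 1) = -6 (attained at k = 1)
  C[1][0] = min over k of (A[1][0] + B[0][0] = 7 + -3 = 4, A[1][1] + B[1][0] = 10 + 8 = 18, A[1][2] + B[2][0] = 3 + 5 = 8) = 4 (attained at k = 0)
  C[1][1] = min over k of (A[1][0] + B[0][1] = 7 + 8 = 15, A[1][1] + B[1][1] = 10 + 1 = 11, A[1][2] + B[2][1] = 3 + -2 = 1) = 1 (attained at k = 2)
  C[1][2] = min over k of (A[1][0] + B[0][2] = 7 + 0 = 7, A[1][1] + B[1][2] = 10 + -5 = 5, A[1][2] + B[2][2] = 3 + 4 = 7) = 5 (attained at k = 1)
  C[2][0] = min over k of (A[2][0] + B[0][0] = -1 + -3 = -4, A[2][1] + B[1][0] = 10 + 8 = 18, A[2][2] + B[2][0] = 9 + 5 = 14) = -4 (attained at k = 0)
  C[2][1] = min over k of (A[2][0] + B[0][1] = -1 + 8 = 7, A[2][1] + B[1][1] = 10 + 1 = 11, A[2][2] + B[2][1] = 9 + -2 = 7) = 7 (attained at k = 0)
  C[2][2] = min over k of (A[2][0] + B[0][2] = -1 + 0 = -1, A[2][1] + B[1][2] = 10 + -5 = 5, A[2][2] + B[2][2] = 9 + 4 = 13) = -1 (attained at k = 0)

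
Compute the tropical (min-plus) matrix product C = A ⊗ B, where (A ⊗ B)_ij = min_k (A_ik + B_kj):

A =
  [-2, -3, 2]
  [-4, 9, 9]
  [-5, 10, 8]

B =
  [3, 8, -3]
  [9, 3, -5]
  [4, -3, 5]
A ⊗ B =
  [1, -1, -8]
  [-1, 4, -7]
  [-2, 3, -8]

Apply the min-plus product entry-by-entry:
  C[0][0] = min over k of (A[0][0] + B[0][0] = -2 + 3 = 1, A[0][1] + B[1][0] = -3 + 9 = 6, A[0][2] + B[2][0] = 2 + 4 = 6) = 1 (attained at k = 0)
  C[0][1] = min over k of (A[0][0] + B[0][1] = -2 + 8 = 6, A[0][1] + B[1][1] = -3 + 3 = 0, A[0][2] + B[2][1] = 2 + -3 = -1) = -1 (attained at k = 2)
  C[0][2] = min over k of (A[0][0] + B[0][2] = -2 + -3 = -5, A[0][1] + B[1][2] = -3 + -5 = -8, A[0][2] + B[2][2] = 2 + 5 = 7) = -8 (attained at k = 1)
  C[1][0] = min over k of (A[1][0] + B[0][0] = -4 + 3 = -1, A[1][1] + B[1][0] = 9 + 9 = 18, A[1][2] + B[2][0] = 9 + 4 = 13) = -1 (attained at k = 0)
  C[1][1] = min over k of (A[1][0] + B[0][1] = -4 + 8 = 4, A[1][1] + B[1][1] = 9 + 3 = 12, A[1][2] + B[2][1] = 9 + -3 = 6) = 4 (attained at k = 0)
  C[1][2] = min over k of (A[1][0] + B[0][2] = -4 + -3 = -7, A[1][1] + B[1][2] = 9 + -5 = 4, A[1][2] + B[2][2] = 9 + 5 = 14) = -7 (attained at k = 0)
  C[2][0] = min over k of (A[2][0] + B[0][0] = -5 + 3 = -2, A[2][1] + B[1][0] = 10 + 9 = 19, A[2][2] + B[2][0] = 8 + 4 = 12) = -2 (attained at k = 0)
  C[2][1] = min over k of (A[2][0] + B[0][1] = -5 + 8 = 3, A[2][1] + B[1][1] = 10 + 3 = 13, A[2][2] + B[2][1] = 8 + -3 = 5) = 3 (attained at k = 0)
  C[2][2] = min over k of (A[2][0] + B[0][2] = -5 + -3 = -8, A[2][1] + B[1][2] = 10 + -5 = 5, A[2][2] + B[2][2] = 8 + 5 = 13) = -8 (attained at k = 0)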